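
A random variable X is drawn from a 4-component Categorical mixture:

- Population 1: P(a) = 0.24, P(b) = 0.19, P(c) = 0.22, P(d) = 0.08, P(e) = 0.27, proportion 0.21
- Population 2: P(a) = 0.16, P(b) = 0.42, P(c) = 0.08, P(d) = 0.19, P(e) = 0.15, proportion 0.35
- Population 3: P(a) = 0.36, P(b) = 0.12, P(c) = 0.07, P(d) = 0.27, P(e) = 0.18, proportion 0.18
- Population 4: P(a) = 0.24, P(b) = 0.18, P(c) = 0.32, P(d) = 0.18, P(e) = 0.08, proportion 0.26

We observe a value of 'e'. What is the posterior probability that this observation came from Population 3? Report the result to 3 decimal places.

Posterior ∝ prior × likelihood, so P(k | x) ∝ π_k f_k(x); normalise over all components.
Categorical probabilities:
  f_1 = P(e | comp) = 0.27
  f_2 = P(e | comp) = 0.15
  f_3 = P(e | comp) = 0.18
  f_4 = P(e | comp) = 0.08
Weight by the priors:
  π_1·f_1 = 0.21 × 0.27 = 0.0567
  π_2·f_2 = 0.35 × 0.15 = 0.0525
  π_3·f_3 = 0.18 × 0.18 = 0.0324
  π_4·f_4 = 0.26 × 0.08 = 0.0208
Sum: 0.0567 + 0.0525 + 0.0324 + 0.0208 = 0.1624
So the posterior for Population 3 is 0.0324 / 0.1624 ≈ 0.200.

0.200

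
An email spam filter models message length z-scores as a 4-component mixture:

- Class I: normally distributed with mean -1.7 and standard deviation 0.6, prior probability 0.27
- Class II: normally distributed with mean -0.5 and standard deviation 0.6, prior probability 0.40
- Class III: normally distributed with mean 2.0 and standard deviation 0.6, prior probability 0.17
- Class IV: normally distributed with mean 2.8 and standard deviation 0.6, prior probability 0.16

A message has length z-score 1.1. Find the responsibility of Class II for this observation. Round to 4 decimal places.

0.1644

Apply Bayes' rule: the posterior for each component is proportional to its prior times its likelihood at x.
Normal densities:
  L_I = (1/(0.6·√(2π)))·exp(−(1.1−-1.7)²/(2·0.6²)) = 0.664904·exp(-10.88889) = 1.24101e-05
  L_II = (1/(0.6·√(2π)))·exp(−(1.1−-0.5)²/(2·0.6²)) = 0.664904·exp(-3.55556) = 0.0189933
  L_III = (1/(0.6·√(2π)))·exp(−(1.1−2.0)²/(2·0.6²)) = 0.664904·exp(-1.12500) = 0.215863
  L_IV = (1/(0.6·√(2π)))·exp(−(1.1−2.8)²/(2·0.6²)) = 0.664904·exp(-4.01389) = 0.0120102
Unnormalised posteriors:
  w_I·L_I = 0.27 × 1.24101e-05 = 3.35072e-06
  w_II·L_II = 0.40 × 0.0189933 = 0.00759732
  w_III·L_III = 0.17 × 0.215863 = 0.0366967
  w_IV·L_IV = 0.16 × 0.0120102 = 0.00192163
Sum: 3.35072e-06 + 0.00759732 + 0.0366967 + 0.00192163 = 0.046219
So the posterior for Class II is 0.00759732 / 0.046219 ≈ 0.1644.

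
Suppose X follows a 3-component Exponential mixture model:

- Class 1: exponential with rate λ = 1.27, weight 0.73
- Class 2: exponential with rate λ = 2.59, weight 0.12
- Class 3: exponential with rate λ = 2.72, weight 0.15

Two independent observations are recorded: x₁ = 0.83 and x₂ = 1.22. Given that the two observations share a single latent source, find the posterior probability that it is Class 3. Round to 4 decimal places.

Apply Bayes' rule: the posterior for each component is proportional to its prior times its likelihood at x.
Since both observations come from the same component, the likelihood for component k is f_k(x₁)·f_k(x₂).
  f_1 = [1.27·e^(−1.27·0.83) = 1.27·e^(−1.0541) = 0.442603] × [0.269717] = 0.119377
  f_2 = [2.59·e^(−2.59·0.83) = 2.59·e^(−2.1497) = 0.301784] × [0.109905] = 0.0331675
  f_3 = [2.72·e^(−2.72·0.83) = 2.72·e^(−2.2576) = 0.284515] × [0.0984932] = 0.0280228
Unnormalised posteriors:
  π_1·f_1 = 0.73 × 0.119377 = 0.0871454
  π_2·f_2 = 0.12 × 0.0331675 = 0.0039801
  π_3·f_3 = 0.15 × 0.0280228 = 0.00420342
Evidence: 0.0871454 + 0.0039801 + 0.00420342 = 0.095329
P(Class 3 | data) = 0.00420342 / 0.095329 ≈ 0.0441

0.0441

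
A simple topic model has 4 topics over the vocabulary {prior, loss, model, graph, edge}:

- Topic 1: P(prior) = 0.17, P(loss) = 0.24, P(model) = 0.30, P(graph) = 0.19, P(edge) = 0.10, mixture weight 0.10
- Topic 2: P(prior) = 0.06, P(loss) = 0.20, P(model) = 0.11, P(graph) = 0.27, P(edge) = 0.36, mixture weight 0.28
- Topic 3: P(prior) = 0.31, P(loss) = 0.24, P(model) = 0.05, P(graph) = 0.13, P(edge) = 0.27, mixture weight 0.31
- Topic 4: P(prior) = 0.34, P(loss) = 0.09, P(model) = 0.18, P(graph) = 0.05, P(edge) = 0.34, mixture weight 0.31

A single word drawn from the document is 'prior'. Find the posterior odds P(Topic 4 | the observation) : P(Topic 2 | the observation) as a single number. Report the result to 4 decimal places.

The posterior odds equal the prior odds times the likelihood ratio: (P(Z=i)/P(Z=j))·(f_i(x)/f_j(x)).
Evaluate each component's likelihood at the observed value:
  f_1 = 0.17
  f_2 = 0.06
  f_3 = 0.31
  f_4 = 0.34
Odds = (0.31/0.28) × (0.34/0.06) = 1.10714 × 5.66667 ≈ 6.2738

6.2738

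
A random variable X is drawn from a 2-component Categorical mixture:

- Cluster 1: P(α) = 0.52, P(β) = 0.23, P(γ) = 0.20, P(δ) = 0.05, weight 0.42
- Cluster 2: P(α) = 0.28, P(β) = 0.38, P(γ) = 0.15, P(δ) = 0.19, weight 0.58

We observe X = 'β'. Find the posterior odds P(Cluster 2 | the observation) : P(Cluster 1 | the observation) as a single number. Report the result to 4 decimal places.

2.2816

Only the two components matter; the odds are (π_i f_i(x)) / (π_j f_j(x)).
Categorical probabilities:
  f_1 = 0.23
  f_2 = 0.38
Odds = (0.58/0.42) × (0.38/0.23) = 1.38095 × 1.65217 ≈ 2.2816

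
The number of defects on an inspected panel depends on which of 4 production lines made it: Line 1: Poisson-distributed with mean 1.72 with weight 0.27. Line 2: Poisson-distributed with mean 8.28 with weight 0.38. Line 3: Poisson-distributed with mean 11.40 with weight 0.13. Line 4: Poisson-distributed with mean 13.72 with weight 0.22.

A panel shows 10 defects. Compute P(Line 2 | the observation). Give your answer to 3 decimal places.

0.568

P(component k | x) = π_k·f_k(x) / marginal(x), where marginal(x) = Σ_j π_j·f_j(x).
Component likelihoods at x = 10 defects:
  p_1 = 1.11824e-05
  p_2 = 0.105823
  p_3 = 0.114374
  p_4 = 0.0716569
Weight by the priors:
  π_1·p_1 = 0.27 × 1.11824e-05 = 3.01925e-06
  π_2·p_2 = 0.38 × 0.105823 = 0.0402129
  π_3·p_3 = 0.13 × 0.114374 = 0.0148687
  π_4·p_4 = 0.22 × 0.0716569 = 0.0157645
Marginal: 3.01925e-06 + 0.0402129 + 0.0148687 + 0.0157645 = 0.0708491
Responsibility of Line 2: 0.0402129 / 0.0708491 ≈ 0.568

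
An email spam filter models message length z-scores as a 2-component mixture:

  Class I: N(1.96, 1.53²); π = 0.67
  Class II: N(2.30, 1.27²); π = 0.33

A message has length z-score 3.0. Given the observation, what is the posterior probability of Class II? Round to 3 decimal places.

P(component k | x) = w_k·f_k(x) / marginal(x), where marginal(x) = Σ_j w_j·f_j(x).
Component likelihoods at x = 3.0:
  L_I = (1/(1.53·√(2π)))·exp(−(3.0−1.96)²/(2·1.53²)) = 0.260747·exp(-0.23102) = 0.20696
  L_II = (1/(1.27·√(2π)))·exp(−(3.0−2.30)²/(2·1.27²)) = 0.314128·exp(-0.15190) = 0.269859
Unnormalised posteriors:
  w_I·L_I = 0.67 × 0.20696 = 0.138663
  w_II·L_II = 0.33 × 0.269859 = 0.0890535
Denominator: 0.138663 + 0.0890535 = 0.227717
P(Class II | x) = 0.0890535 / 0.227717 ≈ 0.391

0.391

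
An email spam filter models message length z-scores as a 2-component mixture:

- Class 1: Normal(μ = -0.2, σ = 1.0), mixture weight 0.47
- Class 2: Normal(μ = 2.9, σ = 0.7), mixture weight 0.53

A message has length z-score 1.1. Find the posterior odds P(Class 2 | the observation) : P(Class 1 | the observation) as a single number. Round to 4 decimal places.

The posterior odds equal the prior odds times the likelihood ratio: (π_i/π_j)·(f_i(x)/f_j(x)).
Normal densities:
  p_1 = (1/(1.0·√(2π)))·exp(−(1.1−-0.2)²/(2·1.0²)) = 0.398942·exp(-0.84500) = 0.171369
  p_2 = (1/(0.7·√(2π)))·exp(−(1.1−2.9)²/(2·0.7²)) = 0.569918·exp(-3.30612) = 0.0208921
0.0110728 / 0.0805432 ≈ 0.1375

0.1375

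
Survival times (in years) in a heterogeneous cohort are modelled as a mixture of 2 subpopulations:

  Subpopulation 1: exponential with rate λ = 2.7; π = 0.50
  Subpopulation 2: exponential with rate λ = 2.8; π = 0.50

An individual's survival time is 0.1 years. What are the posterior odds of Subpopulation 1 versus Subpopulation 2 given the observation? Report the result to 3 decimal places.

Only the two components matter; the odds are (w_i f_i(x)) / (w_j f_j(x)).
Evaluate each component's likelihood at the observed value:
  L_1 = 2.7·e^(−2.7·0.1) = 2.7·e^(−0.2700) = 2.06112
  L_2 = 2.8·e^(−2.8·0.1) = 2.8·e^(−0.2800) = 2.11619
Odds = (0.50/0.50) × (2.06112/2.11619) = 1 × 0.973977 ≈ 0.974

0.974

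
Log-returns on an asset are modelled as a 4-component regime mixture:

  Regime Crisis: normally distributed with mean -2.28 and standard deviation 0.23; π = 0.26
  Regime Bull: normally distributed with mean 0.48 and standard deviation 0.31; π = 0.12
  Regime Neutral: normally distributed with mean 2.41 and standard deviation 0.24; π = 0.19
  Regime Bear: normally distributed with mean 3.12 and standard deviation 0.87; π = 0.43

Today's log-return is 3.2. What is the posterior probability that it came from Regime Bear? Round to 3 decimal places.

By Bayes' theorem, P(k | x) = w_k f_k(x) / Σ_j w_j f_j(x).
Component likelihoods at x = 3.2:
  L_Crisis = (1/(0.23·√(2π)))·exp(−(3.2−-2.28)²/(2·0.23²)) = 1.734532·exp(-283.84121) = 9.3006e-124
  L_Bull = (1/(0.31·√(2π)))·exp(−(3.2−0.48)²/(2·0.31²)) = 1.286911·exp(-38.49324) = 2.46688e-17
  L_Neutral = (1/(0.24·√(2π)))·exp(−(3.2−2.41)²/(2·0.24²)) = 1.662260·exp(-5.41753) = 0.00737723
  L_Bear = (1/(0.87·√(2π)))·exp(−(3.2−3.12)²/(2·0.87²)) = 0.458554·exp(-0.00423) = 0.45662
Prior × likelihood for each component:
  w_Crisis·L_Crisis = 0.26 × 9.3006e-124 = 2.41816e-124
  w_Bull·L_Bull = 0.12 × 2.46688e-17 = 2.96026e-18
  w_Neutral·L_Neutral = 0.19 × 0.00737723 = 0.00140167
  w_Bear·L_Bear = 0.43 × 0.45662 = 0.196347
Marginal: 2.41816e-124 + 2.96026e-18 + 0.00140167 + 0.196347 = 0.197748
P(Regime Bear | data) = 0.196347 / 0.197748 ≈ 0.993

0.993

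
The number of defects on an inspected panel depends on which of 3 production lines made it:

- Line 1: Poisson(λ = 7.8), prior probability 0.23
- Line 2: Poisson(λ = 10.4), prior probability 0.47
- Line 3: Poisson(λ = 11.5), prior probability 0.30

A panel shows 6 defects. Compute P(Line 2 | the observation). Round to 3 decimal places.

0.390

P(component k | x) = P(Z=k)·f_k(x) / marginal(x), where marginal(x) = Σ_j P(Z=j)·f_j(x).
Component likelihoods at x = 6 defects:
  L_1 = 0.128156
  L_2 = 0.0534817
  L_3 = 0.0325438
Prior × likelihood for each component:
  P(Z=1)·L_1 = 0.23 × 0.128156 = 0.0294758
  P(Z=2)·L_2 = 0.47 × 0.0534817 = 0.0251364
  P(Z=3)·L_3 = 0.30 × 0.0325438 = 0.00976313
Marginal: 0.0294758 + 0.0251364 + 0.00976313 = 0.0643753
P(Line 2 | x) = 0.0251364 / 0.0643753 ≈ 0.390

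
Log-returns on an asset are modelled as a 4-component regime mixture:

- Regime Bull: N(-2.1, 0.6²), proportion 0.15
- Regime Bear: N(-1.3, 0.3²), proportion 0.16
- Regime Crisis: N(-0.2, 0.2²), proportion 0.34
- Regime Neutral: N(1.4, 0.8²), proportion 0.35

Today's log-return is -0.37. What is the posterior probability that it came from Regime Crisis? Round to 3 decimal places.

The responsibility of component k is π_k f_k(x) divided by Σ_j π_j f_j(x).
Component likelihoods at x = -0.37:
  f_Bull = (1/(0.6·√(2π)))·exp(−(-0.37−-2.1)²/(2·0.6²)) = 0.664904·exp(-4.15681) = 0.0104107
  f_Bear = (1/(0.3·√(2π)))·exp(−(-0.37−-1.3)²/(2·0.3²)) = 1.329808·exp(-4.80500) = 0.0108894
  f_Crisis = (1/(0.2·√(2π)))·exp(−(-0.37−-0.2)²/(2·0.2²)) = 1.994711·exp(-0.36125) = 1.38992
  f_Neutral = (1/(0.8·√(2π)))·exp(−(-0.37−1.4)²/(2·0.8²)) = 0.498678·exp(-2.44758) = 0.043137
Multiply by the mixture weights:
  π_Bull·f_Bull = 0.15 × 0.0104107 = 0.00156161
  π_Bear·f_Bear = 0.16 × 0.0108894 = 0.0017423
  π_Crisis·f_Crisis = 0.34 × 1.38992 = 0.472574
  π_Neutral·f_Neutral = 0.35 × 0.043137 = 0.015098
Normaliser: 0.00156161 + 0.0017423 + 0.472574 + 0.015098 = 0.490976
Responsibility of Regime Crisis: 0.472574 / 0.490976 ≈ 0.963

0.963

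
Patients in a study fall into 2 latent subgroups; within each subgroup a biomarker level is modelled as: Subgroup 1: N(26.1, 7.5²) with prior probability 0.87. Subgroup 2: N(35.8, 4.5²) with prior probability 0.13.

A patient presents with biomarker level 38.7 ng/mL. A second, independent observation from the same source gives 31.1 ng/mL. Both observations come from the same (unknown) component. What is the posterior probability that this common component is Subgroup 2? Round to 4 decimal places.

Posterior ∝ prior × likelihood, so P(k | x) ∝ π_k f_k(x); normalise over all components.
Since both observations come from the same component, the likelihood for component k is f_k(x₁)·f_k(x₂).
  f_1 = [0.012971] × [0.0425931] = 0.000552473
  f_2 = [0.0720302] × [0.051383] = 0.00370113
Multiply by the mixture weights:
  π_1·f_1 = 0.87 × 0.000552473 = 0.000480652
  π_2·f_2 = 0.13 × 0.00370113 = 0.000481146
Marginal: 0.000480652 + 0.000481146 = 0.000961798
P(Subgroup 2 | x₁, x₂) = 0.000481146 / 0.000961798 ≈ 0.5003

0.5003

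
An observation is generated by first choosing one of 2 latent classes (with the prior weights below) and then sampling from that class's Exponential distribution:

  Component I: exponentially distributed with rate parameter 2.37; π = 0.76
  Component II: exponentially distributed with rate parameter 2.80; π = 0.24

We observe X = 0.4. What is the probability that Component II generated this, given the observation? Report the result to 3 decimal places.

0.239

Apply Bayes' rule: the posterior for each component is proportional to its prior times its likelihood at x.
Component likelihoods at x = 0.4:
  p_I = 0.918411
  p_II = 0.913583
Multiply by the mixture weights:
  P(Z=I)·p_I = 0.76 × 0.918411 = 0.697993
  P(Z=II)·p_II = 0.24 × 0.913583 = 0.21926
Normaliser: 0.697993 + 0.21926 = 0.917253
Responsibility of Component II: 0.21926 / 0.917253 ≈ 0.239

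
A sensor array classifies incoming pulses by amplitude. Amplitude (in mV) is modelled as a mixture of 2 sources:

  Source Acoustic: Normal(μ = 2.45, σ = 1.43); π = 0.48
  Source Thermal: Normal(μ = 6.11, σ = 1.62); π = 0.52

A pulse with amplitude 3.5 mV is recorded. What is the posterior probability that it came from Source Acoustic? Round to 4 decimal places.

0.7452

The responsibility of component k is w_k f_k(x) divided by Σ_j w_j f_j(x).
Evaluate each component's likelihood at the observed value:
  p_Acoustic = (1/(1.43·√(2π)))·exp(−(3.5−2.45)²/(2·1.43²)) = 0.278981·exp(-0.26957) = 0.213059
  p_Thermal = (1/(1.62·√(2π)))·exp(−(3.5−6.11)²/(2·1.62²)) = 0.246261·exp(-1.29784) = 0.067259
Multiply by the mixture weights:
  w_Acoustic·p_Acoustic = 0.48 × 0.213059 = 0.102268
  w_Thermal·p_Thermal = 0.52 × 0.067259 = 0.0349747
Normaliser: 0.102268 + 0.0349747 = 0.137243
P(Source Acoustic | data) = 0.102268 / 0.137243 ≈ 0.7452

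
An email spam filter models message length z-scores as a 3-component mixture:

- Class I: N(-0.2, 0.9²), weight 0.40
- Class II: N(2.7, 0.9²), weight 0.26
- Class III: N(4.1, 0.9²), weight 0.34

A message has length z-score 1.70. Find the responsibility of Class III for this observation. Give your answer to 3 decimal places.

By Bayes' theorem, P(k | x) = w_k f_k(x) / Σ_j w_j f_j(x).
Evaluate each component's likelihood at the observed value:
  f_I = (1/(0.9·√(2π)))·exp(−(1.70−-0.2)²/(2·0.9²)) = 0.443269·exp(-2.22840) = 0.0477406
  f_II = (1/(0.9·√(2π)))·exp(−(1.70−2.7)²/(2·0.9²)) = 0.443269·exp(-0.61728) = 0.239103
  f_III = (1/(0.9·√(2π)))·exp(−(1.70−4.1)²/(2·0.9²)) = 0.443269·exp(-3.55556) = 0.0126622
Multiply by the mixture weights:
  w_I·f_I = 0.40 × 0.0477406 = 0.0190962
  w_II·f_II = 0.26 × 0.239103 = 0.0621667
  w_III·f_III = 0.34 × 0.0126622 = 0.00430515
Evidence: 0.0190962 + 0.0621667 + 0.00430515 = 0.0855681
P(Class III | data) = 0.00430515 / 0.0855681 ≈ 0.050

0.050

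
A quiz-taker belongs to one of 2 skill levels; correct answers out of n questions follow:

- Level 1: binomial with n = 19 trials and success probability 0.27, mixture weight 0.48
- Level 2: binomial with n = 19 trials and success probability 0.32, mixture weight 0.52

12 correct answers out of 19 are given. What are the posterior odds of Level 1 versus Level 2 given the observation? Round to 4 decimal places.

0.1975

Since P(k|x) ∝ P(Z=k) f_k(x), the posterior odds are P(Z=i) f_i(x) / (P(Z=j) f_j(x)).
Component likelihoods at x = 12 correct answers out of 19:
  p_1 = C(19,12)·0.27^12·0.73^7 = 50388·1.50095e-07·0.110474 = 0.000835511
  p_2 = C(19,12)·0.32^12·0.68^7 = 50388·1.15292e-06·0.0672299 = 0.00390561
Odds = (0.48/0.52) × (0.000835511/0.00390561) = 0.923077 × 0.213926 ≈ 0.1975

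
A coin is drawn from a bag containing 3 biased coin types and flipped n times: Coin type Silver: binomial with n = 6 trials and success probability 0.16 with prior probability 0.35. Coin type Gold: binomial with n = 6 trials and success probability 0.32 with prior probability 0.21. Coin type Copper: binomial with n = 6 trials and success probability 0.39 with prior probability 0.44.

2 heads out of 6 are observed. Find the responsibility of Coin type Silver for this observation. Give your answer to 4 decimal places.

P(component k | x) = π_k·f_k(x) / marginal(x), where marginal(x) = Σ_j π_j·f_j(x).
Evaluate each component's likelihood at the observed value:
  f_Silver = C(6,2)·0.16^2·0.84^4 = 15·0.0256·0.497871 = 0.191183
  f_Gold = C(6,2)·0.32^2·0.68^4 = 15·0.1024·0.213814 = 0.328418
  f_Copper = C(6,2)·0.39^2·0.61^4 = 15·0.1521·0.138458 = 0.315893
Prior × likelihood for each component:
  π_Silver·f_Silver = 0.35 × 0.191183 = 0.0669139
  π_Gold·f_Gold = 0.21 × 0.328418 = 0.0689678
  π_Copper·f_Copper = 0.44 × 0.315893 = 0.138993
Sum: 0.0669139 + 0.0689678 + 0.138993 = 0.274875
Responsibility of Coin type Silver: 0.0669139 / 0.274875 ≈ 0.2434

0.2434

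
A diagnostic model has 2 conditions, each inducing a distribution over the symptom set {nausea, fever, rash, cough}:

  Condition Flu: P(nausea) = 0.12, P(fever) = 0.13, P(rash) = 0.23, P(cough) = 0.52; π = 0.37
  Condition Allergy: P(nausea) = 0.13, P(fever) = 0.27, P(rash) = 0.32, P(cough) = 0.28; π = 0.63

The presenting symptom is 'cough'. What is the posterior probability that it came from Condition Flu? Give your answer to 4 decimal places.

0.5217

Posterior ∝ prior × likelihood, so P(k | x) ∝ π_k f_k(x); normalise over all components.
Evaluate each component's likelihood at the observed value:
  f_Flu = P(cough | comp) = 0.52
  f_Allergy = P(cough | comp) = 0.28
Unnormalised posteriors:
  π_Flu·f_Flu = 0.37 × 0.52 = 0.1924
  π_Allergy·f_Allergy = 0.63 × 0.28 = 0.1764
Sum: 0.1924 + 0.1764 = 0.3688
P(Condition Flu | data) ≈ 0.5217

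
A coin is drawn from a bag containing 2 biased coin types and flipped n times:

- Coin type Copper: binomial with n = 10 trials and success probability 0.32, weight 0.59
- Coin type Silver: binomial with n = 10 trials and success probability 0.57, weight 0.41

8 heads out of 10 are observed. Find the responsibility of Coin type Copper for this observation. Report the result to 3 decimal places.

P(component k | x) = w_k·f_k(x) / marginal(x), where marginal(x) = Σ_j w_j·f_j(x).
Binomial probabilities:
  L_Copper = C(10,8)·0.32^8·0.68^2 = 45·0.000109951·0.4624 = 0.00228786
  L_Silver = C(10,8)·0.57^8·0.43^2 = 45·0.0111429·0.1849 = 0.0927146
Unnormalised posteriors:
  w_Copper·L_Copper = 0.59 × 0.00228786 = 0.00134984
  w_Silver·L_Silver = 0.41 × 0.0927146 = 0.038013
Marginal: 0.00134984 + 0.038013 = 0.0393628
P(Coin type Copper | data) = 0.00134984 / 0.0393628 ≈ 0.034

0.034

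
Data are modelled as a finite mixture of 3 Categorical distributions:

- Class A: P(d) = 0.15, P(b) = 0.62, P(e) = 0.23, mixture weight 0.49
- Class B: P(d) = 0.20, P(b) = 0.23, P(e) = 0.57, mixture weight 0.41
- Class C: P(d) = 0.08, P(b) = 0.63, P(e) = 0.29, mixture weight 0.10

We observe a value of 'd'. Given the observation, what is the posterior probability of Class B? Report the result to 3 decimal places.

Posterior ∝ prior × likelihood, so P(k | x) ∝ w_k f_k(x); normalise over all components.
Component likelihoods at x = 'd':
  L_A = 0.15
  L_B = 0.2
  L_C = 0.08
Unnormalised posteriors:
  w_A·L_A = 0.49 × 0.15 = 0.0735
  w_B·L_B = 0.41 × 0.2 = 0.082
  w_C·L_C = 0.10 × 0.08 = 0.008
Sum: 0.0735 + 0.082 + 0.008 = 0.1635
P(Class B | data) ≈ 0.502

0.502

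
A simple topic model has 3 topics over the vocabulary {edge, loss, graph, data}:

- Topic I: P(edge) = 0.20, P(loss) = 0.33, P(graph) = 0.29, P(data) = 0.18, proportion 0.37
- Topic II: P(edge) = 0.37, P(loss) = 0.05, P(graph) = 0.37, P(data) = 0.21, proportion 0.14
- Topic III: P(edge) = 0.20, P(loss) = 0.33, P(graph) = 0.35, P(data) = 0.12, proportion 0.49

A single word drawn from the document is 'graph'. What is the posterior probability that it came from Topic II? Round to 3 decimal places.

Posterior ∝ prior × likelihood, so P(k | x) ∝ P(Z=k) f_k(x); normalise over all components.
Evaluate each component's likelihood at the observed value:
  L_I = 0.29
  L_II = 0.37
  L_III = 0.35
Unnormalised posteriors:
  P(Z=I)·L_I = 0.37 × 0.29 = 0.1073
  P(Z=II)·L_II = 0.14 × 0.37 = 0.0518
  P(Z=III)·L_III = 0.49 × 0.35 = 0.1715
Evidence: 0.1073 + 0.0518 + 0.1715 = 0.3306
P(Topic II | data) = 0.0518 / 0.3306 ≈ 0.157

0.157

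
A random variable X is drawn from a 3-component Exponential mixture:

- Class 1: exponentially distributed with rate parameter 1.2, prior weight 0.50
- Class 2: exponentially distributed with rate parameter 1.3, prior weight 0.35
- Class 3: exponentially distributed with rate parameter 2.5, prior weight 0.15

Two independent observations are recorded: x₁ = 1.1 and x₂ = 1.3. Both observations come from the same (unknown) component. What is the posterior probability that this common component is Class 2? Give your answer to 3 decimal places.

Apply Bayes' rule: the posterior for each component is proportional to its prior times its likelihood at x.
Since both observations come from the same component, the likelihood for component k is f_k(x₁)·f_k(x₂).
  f_1 = [1.2·e^(−1.2·1.1) = 1.2·e^(−1.3200) = 0.320562] × [0.252163] = 0.0808341
  f_2 = [1.3·e^(−1.3·1.1) = 1.3·e^(−1.4300) = 0.311102] × [0.239875] = 0.0746256
  f_3 = [2.5·e^(−2.5·1.1) = 2.5·e^(−2.7500) = 0.15982] × [0.0969355] = 0.0154922
Weight by the priors:
  w_1·f_1 = 0.50 × 0.0808341 = 0.040417
  w_2·f_2 = 0.35 × 0.0746256 = 0.026119
  w_3·f_3 = 0.15 × 0.0154922 = 0.00232383
Sum: 0.040417 + 0.026119 + 0.00232383 = 0.0688598
P(Class 2 | x₁, x₂) = 0.026119 / 0.0688598 ≈ 0.379

0.379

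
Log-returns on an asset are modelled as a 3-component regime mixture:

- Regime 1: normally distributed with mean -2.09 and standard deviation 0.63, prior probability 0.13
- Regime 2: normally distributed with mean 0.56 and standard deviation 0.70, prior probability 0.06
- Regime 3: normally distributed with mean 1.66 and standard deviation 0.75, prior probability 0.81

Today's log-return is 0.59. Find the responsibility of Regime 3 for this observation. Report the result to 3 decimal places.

The responsibility of component k is P(Z=k) f_k(x) divided by Σ_j P(Z=j) f_j(x).
Component likelihoods at x = 0.59:
  p_1 = 7.44766e-05
  p_2 = 0.569394
  p_3 = 0.192253
Unnormalised posteriors:
  P(Z=1)·p_1 = 0.13 × 7.44766e-05 = 9.68195e-06
  P(Z=2)·p_2 = 0.06 × 0.569394 = 0.0341637
  P(Z=3)·p_3 = 0.81 × 0.192253 = 0.155725
Evidence: 9.68195e-06 + 0.0341637 + 0.155725 = 0.189898
P(Regime 3 | x) = 0.155725 / 0.189898 ≈ 0.820

0.820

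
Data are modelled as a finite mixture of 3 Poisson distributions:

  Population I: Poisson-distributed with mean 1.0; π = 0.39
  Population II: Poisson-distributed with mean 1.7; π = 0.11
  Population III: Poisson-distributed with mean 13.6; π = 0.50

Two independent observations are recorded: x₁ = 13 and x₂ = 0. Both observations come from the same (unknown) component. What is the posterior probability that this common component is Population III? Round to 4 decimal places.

The responsibility of component k is π_k f_k(x) divided by Σ_j π_j f_j(x).
Since both observations come from the same component, the likelihood for component k is f_k(x₁)·f_k(x₂).
  f_I = [5.90779e-11] × [0.367879] = 2.17336e-11
  f_II = [2.90573e-08] × [0.182684] = 5.30829e-09
  f_III = [0.108473] × [1.2405e-06] = 1.3456e-07
Multiply by the mixture weights:
  π_I·f_I = 0.39 × 2.17336e-11 = 8.47609e-12
  π_II·f_II = 0.11 × 5.30829e-09 = 5.83912e-10
  π_III·f_III = 0.50 × 1.3456e-07 = 6.72799e-08
Sum: 8.47609e-12 + 5.83912e-10 + 6.72799e-08 = 6.78723e-08
P(Population III | x₁,x₂) = 6.72799e-08 / 6.78723e-08 ≈ 0.9913

0.9913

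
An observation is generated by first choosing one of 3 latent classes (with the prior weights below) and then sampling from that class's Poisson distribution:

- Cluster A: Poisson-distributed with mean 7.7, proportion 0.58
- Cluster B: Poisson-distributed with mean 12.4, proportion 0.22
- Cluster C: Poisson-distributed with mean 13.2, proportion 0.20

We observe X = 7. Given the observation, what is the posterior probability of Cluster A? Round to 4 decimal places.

Apply Bayes' rule: the posterior for each component is proportional to its prior times its likelihood at x.
Component likelihoods at x = 7:
  p_A = 0.144191
  p_B = 0.0368358
  p_C = 0.0256389
Unnormalised posteriors:
  w_A·p_A = 0.58 × 0.144191 = 0.0836306
  w_B·p_B = 0.22 × 0.0368358 = 0.00810387
  w_C·p_C = 0.20 × 0.0256389 = 0.00512779
Sum: 0.0836306 + 0.00810387 + 0.00512779 = 0.0968622
Responsibility of Cluster A: 0.0836306 / 0.0968622 ≈ 0.8634

0.8634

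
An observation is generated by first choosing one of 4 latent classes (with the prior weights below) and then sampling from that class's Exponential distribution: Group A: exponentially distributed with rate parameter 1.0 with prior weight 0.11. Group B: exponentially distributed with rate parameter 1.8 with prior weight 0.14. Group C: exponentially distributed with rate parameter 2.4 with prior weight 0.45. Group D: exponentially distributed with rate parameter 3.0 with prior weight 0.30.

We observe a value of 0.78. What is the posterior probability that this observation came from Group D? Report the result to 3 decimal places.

0.237

The responsibility of component k is P(Z=k) f_k(x) divided by Σ_j P(Z=j) f_j(x).
Exponential densities:
  p_A = 1.0·e^(−1.0·0.78) = 1.0·e^(−0.7800) = 0.458406
  p_B = 1.8·e^(−1.8·0.78) = 1.8·e^(−1.4040) = 0.442103
  p_C = 2.4·e^(−2.4·0.78) = 2.4·e^(−1.8720) = 0.369158
  p_D = 3.0·e^(−3.0·0.78) = 3.0·e^(−2.3400) = 0.288983
Multiply by the mixture weights:
  P(Z=A)·p_A = 0.11 × 0.458406 = 0.0504247
  P(Z=B)·p_B = 0.14 × 0.442103 = 0.0618944
  P(Z=C)·p_C = 0.45 × 0.369158 = 0.166121
  P(Z=D)·p_D = 0.30 × 0.288983 = 0.0866949
Marginal: 0.0504247 + 0.0618944 + 0.166121 + 0.0866949 = 0.365135
P(Group D | the observation) = 0.0866949 / 0.365135 ≈ 0.237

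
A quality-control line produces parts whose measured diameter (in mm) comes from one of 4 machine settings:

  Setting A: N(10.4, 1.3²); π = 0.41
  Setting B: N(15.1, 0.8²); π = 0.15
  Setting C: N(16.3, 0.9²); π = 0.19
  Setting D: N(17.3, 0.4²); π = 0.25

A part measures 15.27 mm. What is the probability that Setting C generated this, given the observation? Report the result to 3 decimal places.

By Bayes' theorem, P(k | x) = P(Z=k) f_k(x) / Σ_j P(Z=j) f_j(x).
Component likelihoods at x = 15.27 mm:
  f_A = (1/(1.3·√(2π)))·exp(−(15.27−10.4)²/(2·1.3²)) = 0.306879·exp(-7.01683) = 0.000275166
  f_B = (1/(0.8·√(2π)))·exp(−(15.27−15.1)²/(2·0.8²)) = 0.498678·exp(-0.02258) = 0.487545
  f_C = (1/(0.9·√(2π)))·exp(−(15.27−16.3)²/(2·0.9²)) = 0.443269·exp(-0.65488) = 0.230281
  f_D = (1/(0.4·√(2π)))·exp(−(15.27−17.3)²/(2·0.4²)) = 0.997356·exp(-12.87781) = 2.54734e-06
Weight by the priors:
  P(Z=A)·f_A = 0.41 × 0.000275166 = 0.000112818
  P(Z=B)·f_B = 0.15 × 0.487545 = 0.0731317
  P(Z=C)·f_C = 0.19 × 0.230281 = 0.0437534
  P(Z=D)·f_D = 0.25 × 2.54734e-06 = 6.36835e-07
Denominator: 0.000112818 + 0.0731317 + 0.0437534 + 6.36835e-07 = 0.116999
P(Setting C | 15.27 mm) ≈ 0.374

0.374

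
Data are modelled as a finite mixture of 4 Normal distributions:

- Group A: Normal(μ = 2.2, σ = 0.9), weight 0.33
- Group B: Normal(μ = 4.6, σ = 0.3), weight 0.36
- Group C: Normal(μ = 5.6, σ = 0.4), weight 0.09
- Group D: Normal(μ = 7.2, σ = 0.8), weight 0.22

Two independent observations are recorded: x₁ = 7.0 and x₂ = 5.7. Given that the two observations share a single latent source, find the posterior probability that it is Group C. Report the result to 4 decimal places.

0.0203

Apply Bayes' rule: the posterior for each component is proportional to its prior times its likelihood at x.
Since both observations come from the same component, the likelihood for component k is f_k(x₁)·f_k(x₂).
  L_A = [2.95145e-07] × [0.000230489] = 6.80277e-11
  L_B = [1.68409e-14] × [0.0016009] = 2.69606e-17
  L_C = [0.00218171] × [0.96667] = 0.00210899
  L_D = [0.483335] × [0.0859828] = 0.0415585
Weight by the priors:
  w_A·L_A = 0.33 × 6.80277e-11 = 2.24491e-11
  w_B·L_B = 0.36 × 2.69606e-17 = 9.70583e-18
  w_C·L_C = 0.09 × 0.00210899 = 0.000189809
  w_D·L_D = 0.22 × 0.0415585 = 0.00914288
Evidence: 2.24491e-11 + 9.70583e-18 + 0.000189809 + 0.00914288 = 0.00933269
P(Group C | x₁,x₂) ≈ 0.0203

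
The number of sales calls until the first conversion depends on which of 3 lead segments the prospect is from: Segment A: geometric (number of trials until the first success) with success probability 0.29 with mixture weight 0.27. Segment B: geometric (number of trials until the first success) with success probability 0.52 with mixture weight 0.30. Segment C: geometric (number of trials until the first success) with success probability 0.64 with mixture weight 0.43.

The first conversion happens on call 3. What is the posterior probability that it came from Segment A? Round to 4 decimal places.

Apply Bayes' rule: the posterior for each component is proportional to its prior times its likelihood at x.
Evaluate each component's likelihood at the observed value:
  f_A = 0.29·(1−0.29)^2 = 0.29·0.5041 = 0.146189
  f_B = 0.52·(1−0.52)^2 = 0.52·0.2304 = 0.119808
  f_C = 0.64·(1−0.64)^2 = 0.64·0.1296 = 0.082944
Prior × likelihood for each component:
  P(Z=A)·f_A = 0.27 × 0.146189 = 0.039471
  P(Z=B)·f_B = 0.30 × 0.119808 = 0.0359424
  P(Z=C)·f_C = 0.43 × 0.082944 = 0.0356659
Normaliser: 0.039471 + 0.0359424 + 0.0356659 = 0.111079
Responsibility of Segment A: 0.039471 / 0.111079 ≈ 0.3553

0.3553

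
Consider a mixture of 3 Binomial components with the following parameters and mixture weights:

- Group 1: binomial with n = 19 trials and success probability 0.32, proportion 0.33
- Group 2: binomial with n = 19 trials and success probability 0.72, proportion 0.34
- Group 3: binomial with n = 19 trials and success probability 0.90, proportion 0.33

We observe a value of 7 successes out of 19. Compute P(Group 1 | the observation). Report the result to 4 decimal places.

P(component k | x) = w_k·f_k(x) / marginal(x), where marginal(x) = Σ_j w_j·f_j(x).
Evaluate each component's likelihood at the observed value:
  f_1 = C(19,7)·0.32^7·0.68^12 = 50388·0.000343597·0.00977478 = 0.169233
  f_2 = C(19,7)·0.72^7·0.28^12 = 50388·0.100306·2.32218e-07 = 0.00117368
  f_3 = C(19,7)·0.90^7·0.10^12 = 50388·0.478297·1e-12 = 2.41004e-08
Prior × likelihood for each component:
  w_1·f_1 = 0.33 × 0.169233 = 0.0558467
  w_2·f_2 = 0.34 × 0.00117368 = 0.000399052
  w_3·f_3 = 0.33 × 2.41004e-08 = 7.95314e-09
Sum: 0.0558467 + 0.000399052 + 7.95314e-09 = 0.0562458
Responsibility of Group 1: 0.0558467 / 0.0562458 ≈ 0.9929

0.9929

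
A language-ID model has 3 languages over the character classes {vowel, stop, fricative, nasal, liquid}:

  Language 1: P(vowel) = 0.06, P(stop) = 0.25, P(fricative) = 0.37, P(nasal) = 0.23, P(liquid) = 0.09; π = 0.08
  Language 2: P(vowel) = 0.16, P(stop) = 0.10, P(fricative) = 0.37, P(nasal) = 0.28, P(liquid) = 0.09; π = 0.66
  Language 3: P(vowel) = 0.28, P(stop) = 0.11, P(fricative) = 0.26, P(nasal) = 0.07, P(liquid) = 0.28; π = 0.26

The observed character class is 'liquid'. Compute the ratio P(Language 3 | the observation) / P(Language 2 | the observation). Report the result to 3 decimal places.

1.226

The posterior odds equal the prior odds times the likelihood ratio: (P(Z=i)/P(Z=j))·(f_i(x)/f_j(x)).
Evaluate each component's likelihood at the observed value:
  p_1 = 0.09
  p_2 = 0.09
  p_3 = 0.28
Odds = (0.26/0.66) × (0.28/0.09) = 0.393939 × 3.11111 ≈ 1.226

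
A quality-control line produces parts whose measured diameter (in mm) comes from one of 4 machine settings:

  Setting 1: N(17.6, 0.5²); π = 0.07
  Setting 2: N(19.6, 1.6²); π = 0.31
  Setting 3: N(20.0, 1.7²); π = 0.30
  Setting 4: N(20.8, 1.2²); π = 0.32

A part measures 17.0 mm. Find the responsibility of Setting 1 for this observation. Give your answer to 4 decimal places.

Posterior ∝ prior × likelihood, so P(k | x) ∝ P(Z=k) f_k(x); normalise over all components.
Normal densities:
  f_1 = 0.388372
  f_2 = 0.0665864
  f_3 = 0.0494566
  f_4 = 0.00220915
Weight by the priors:
  P(Z=1)·f_1 = 0.07 × 0.388372 = 0.027186
  P(Z=2)·f_2 = 0.31 × 0.0665864 = 0.0206418
  P(Z=3)·f_3 = 0.30 × 0.0494566 = 0.014837
  P(Z=4)·f_4 = 0.32 × 0.00220915 = 0.000706927
Marginal: 0.027186 + 0.0206418 + 0.014837 + 0.000706927 = 0.0633717
So the posterior for Setting 1 is 0.027186 / 0.0633717 ≈ 0.4290.

0.4290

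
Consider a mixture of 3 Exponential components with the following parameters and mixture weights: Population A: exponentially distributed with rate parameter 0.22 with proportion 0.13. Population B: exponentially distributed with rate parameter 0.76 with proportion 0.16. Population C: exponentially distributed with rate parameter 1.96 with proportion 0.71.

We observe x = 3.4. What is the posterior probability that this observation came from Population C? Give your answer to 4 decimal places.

By Bayes' theorem, P(k | x) = π_k f_k(x) / Σ_j π_j f_j(x).
Evaluate each component's likelihood at the observed value:
  p_A = 0.104129
  p_B = 0.0573584
  p_C = 0.00250102
Prior × likelihood for each component:
  π_A·p_A = 0.13 × 0.104129 = 0.0135367
  π_B·p_B = 0.16 × 0.0573584 = 0.00917734
  π_C·p_C = 0.71 × 0.00250102 = 0.00177573
Sum: 0.0135367 + 0.00917734 + 0.00177573 = 0.0244898
So the posterior for Population C is 0.00177573 / 0.0244898 ≈ 0.0725.

0.0725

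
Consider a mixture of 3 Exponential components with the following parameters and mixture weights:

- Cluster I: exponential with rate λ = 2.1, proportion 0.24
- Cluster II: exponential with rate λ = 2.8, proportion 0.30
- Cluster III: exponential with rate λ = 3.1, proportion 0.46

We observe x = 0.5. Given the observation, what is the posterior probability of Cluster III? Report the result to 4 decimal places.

0.4411

Posterior ∝ prior × likelihood, so P(k | x) ∝ π_k f_k(x); normalise over all components.
Evaluate each component's likelihood at the observed value:
  L_I = 0.734869
  L_II = 0.690471
  L_III = 0.657969
Multiply by the mixture weights:
  π_I·L_I = 0.24 × 0.734869 = 0.176369
  π_II·L_II = 0.30 × 0.690471 = 0.207141
  π_III·L_III = 0.46 × 0.657969 = 0.302666
Evidence: 0.176369 + 0.207141 + 0.302666 = 0.686176
P(Cluster III | x) = 0.302666 / 0.686176 ≈ 0.4411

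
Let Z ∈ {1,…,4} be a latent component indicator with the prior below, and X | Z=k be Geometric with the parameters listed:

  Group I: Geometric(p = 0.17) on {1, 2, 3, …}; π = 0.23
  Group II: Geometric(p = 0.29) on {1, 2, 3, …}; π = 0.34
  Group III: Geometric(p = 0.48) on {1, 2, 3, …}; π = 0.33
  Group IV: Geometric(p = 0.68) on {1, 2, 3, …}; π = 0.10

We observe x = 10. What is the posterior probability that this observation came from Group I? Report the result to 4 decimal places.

0.5956

The responsibility of component k is P(Z=k) f_k(x) divided by Σ_j P(Z=j) f_j(x).
Component likelihoods at x = 10:
  f_I = 0.0317798
  f_II = 0.0132961
  f_III = 0.00133435
  f_IV = 2.39254e-05
Unnormalised posteriors:
  P(Z=I)·f_I = 0.23 × 0.0317798 = 0.00730936
  P(Z=II)·f_II = 0.34 × 0.0132961 = 0.00452066
  P(Z=III)·f_III = 0.33 × 0.00133435 = 0.000440337
  P(Z=IV)·f_IV = 0.10 × 2.39254e-05 = 2.39254e-06
Evidence: 0.00730936 + 0.00452066 + 0.000440337 + 2.39254e-06 = 0.0122728
P(Group I | the observation) ≈ 0.5956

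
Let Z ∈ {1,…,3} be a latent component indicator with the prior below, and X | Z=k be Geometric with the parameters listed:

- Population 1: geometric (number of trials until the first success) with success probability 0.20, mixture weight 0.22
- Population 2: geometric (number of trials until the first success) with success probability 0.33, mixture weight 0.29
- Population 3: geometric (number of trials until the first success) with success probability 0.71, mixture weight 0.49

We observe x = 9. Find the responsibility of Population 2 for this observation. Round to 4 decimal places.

The responsibility of component k is π_k f_k(x) divided by Σ_j π_j f_j(x).
Component likelihoods at x = 9:
  p_1 = 0.20·(1−0.20)^8 = 0.20·0.167772 = 0.0335544
  p_2 = 0.33·(1−0.33)^8 = 0.33·0.0406068 = 0.0134002
  p_3 = 0.71·(1−0.71)^8 = 0.71·5.00246e-05 = 3.55175e-05
Unnormalised posteriors:
  π_1·p_1 = 0.22 × 0.0335544 = 0.00738198
  π_2·p_2 = 0.29 × 0.0134002 = 0.00388607
  π_3·p_3 = 0.49 × 3.55175e-05 = 1.74036e-05
Marginal: 0.00738198 + 0.00388607 + 1.74036e-05 = 0.0112854
Responsibility of Population 2: 0.00388607 / 0.0112854 ≈ 0.3443

0.3443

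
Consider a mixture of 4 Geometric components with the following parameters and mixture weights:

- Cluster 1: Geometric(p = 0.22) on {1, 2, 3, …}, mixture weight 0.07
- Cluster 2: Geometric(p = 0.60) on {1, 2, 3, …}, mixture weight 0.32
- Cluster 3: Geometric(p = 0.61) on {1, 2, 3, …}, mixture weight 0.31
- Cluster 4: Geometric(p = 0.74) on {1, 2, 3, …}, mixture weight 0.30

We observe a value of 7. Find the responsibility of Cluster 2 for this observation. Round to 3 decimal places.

0.158

The responsibility of component k is P(Z=k) f_k(x) divided by Σ_j P(Z=j) f_j(x).
Geometric probabilities:
  p_1 = 0.22·(1−0.22)^6 = 0.22·0.2252 = 0.0495439
  p_2 = 0.60·(1−0.60)^6 = 0.60·0.004096 = 0.0024576
  p_3 = 0.61·(1−0.61)^6 = 0.61·0.00351874 = 0.00214643
  p_4 = 0.74·(1−0.74)^6 = 0.74·0.000308916 = 0.000228598
Prior × likelihood for each component:
  P(Z=1)·p_1 = 0.07 × 0.0495439 = 0.00346807
  P(Z=2)·p_2 = 0.32 × 0.0024576 = 0.000786432
  P(Z=3)·p_3 = 0.31 × 0.00214643 = 0.000665394
  P(Z=4)·p_4 = 0.30 × 0.000228598 = 6.85793e-05
Sum: 0.00346807 + 0.000786432 + 0.000665394 + 6.85793e-05 = 0.00498848
P(Cluster 2 | the observation) ≈ 0.158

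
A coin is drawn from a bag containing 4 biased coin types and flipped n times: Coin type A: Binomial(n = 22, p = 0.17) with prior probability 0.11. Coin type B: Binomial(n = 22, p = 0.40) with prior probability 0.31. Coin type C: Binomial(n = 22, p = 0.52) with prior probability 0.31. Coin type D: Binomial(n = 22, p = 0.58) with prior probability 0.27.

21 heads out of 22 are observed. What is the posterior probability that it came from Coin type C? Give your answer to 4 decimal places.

0.1169

Posterior ∝ prior × likelihood, so P(k | x) ∝ P(Z=k) f_k(x); normalise over all components.
Binomial probabilities:
  f_A = C(22,21)·0.17^21·0.83^1 = 22·6.90919e-17·0.83 = 1.26162e-15
  f_B = C(22,21)·0.40^21·0.60^1 = 22·4.39805e-09·0.6 = 5.80542e-08
  f_C = C(22,21)·0.52^21·0.48^1 = 22·1.0866e-06·0.48 = 1.14745e-05
  f_D = C(22,21)·0.58^21·0.42^1 = 22·1.07644e-05·0.42 = 9.94626e-05
Multiply by the mixture weights:
  P(Z=A)·f_A = 0.11 × 1.26162e-15 = 1.38778e-16
  P(Z=B)·f_B = 0.31 × 5.80542e-08 = 1.79968e-08
  P(Z=C)·f_C = 0.31 × 1.14745e-05 = 3.5571e-06
  P(Z=D)·f_D = 0.27 × 9.94626e-05 = 2.68549e-05
Evidence: 1.38778e-16 + 1.79968e-08 + 3.5571e-06 + 2.68549e-05 = 3.043e-05
So the posterior for Coin type C is 3.5571e-06 / 3.043e-05 ≈ 0.1169.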